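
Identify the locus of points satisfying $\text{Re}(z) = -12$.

Re(z) = x where z = x + yi; the equation x = -12 is satisfied by all points with that x-coordinate
Locus: Vertical line x = -12


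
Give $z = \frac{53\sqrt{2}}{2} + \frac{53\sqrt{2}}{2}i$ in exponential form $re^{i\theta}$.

r = |z| = sqrt((53*sqrt(2)/2)^2 + (53*sqrt(2)/2)^2) = sqrt(2809/2 + 2809/2) = sqrt(2809) = 53
θ = arctan(b/a) = arctan(37.4767/37.4767) (quadrant-adjusted) = 45° = π/4
z = 53e^(i*π/4)


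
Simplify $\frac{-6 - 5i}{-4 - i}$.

Multiply numerator and denominator by conjugate (-4 + i):
= (-6 - 5i)(-4 + i) / ((-4)^2 + (-1)^2)
= (29 + 14i) / 17
= 29/17 + (14/17)i


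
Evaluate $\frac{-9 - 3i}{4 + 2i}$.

Multiply numerator and denominator by conjugate (4 - 2i):
= (-9 - 3i)(4 - 2i) / (4^2 + 2^2)
= (-42 + 6i) / 20
Divide through by 2: (-21 + 3i) / 10
= -21/10 + (3/10)i


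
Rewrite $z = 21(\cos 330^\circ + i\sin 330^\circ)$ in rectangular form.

a = r cos θ = 21 * sqrt(3)/2 = 21*sqrt(3)/2
b = r sin θ = 21 * -1/2 = -21/2
z = 21*sqrt(3)/2 - (21/2)i


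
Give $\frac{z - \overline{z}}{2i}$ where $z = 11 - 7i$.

z - conjugate(z) = 2bi
(z - conjugate(z))/(2i) = 2bi/(2i) = b = -7


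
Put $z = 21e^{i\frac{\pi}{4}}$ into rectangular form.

a = r cos θ = 21 * sqrt(2)/2 = 21*sqrt(2)/2
b = r sin θ = 21 * sqrt(2)/2 = 21*sqrt(2)/2
z = 21*sqrt(2)/2 + (21*sqrt(2)/2)i


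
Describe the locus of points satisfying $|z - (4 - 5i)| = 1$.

|z - z0| = r describes a circle centered at z0 with radius r
Here z0 = 4 - 5i and r = 1
Locus: Circle centered at (4, -5) with radius 1


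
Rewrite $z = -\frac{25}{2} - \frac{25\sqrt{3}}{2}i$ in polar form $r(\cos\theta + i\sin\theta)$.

r = |z| = sqrt(a^2 + b^2) = sqrt((-25/2)^2 + (-25*sqrt(3)/2)^2) = sqrt(625/4 + 1875/4) = sqrt(625) = 25
θ = arctan(b/a) = arctan(-21.6506/-12.5) (quadrant-adjusted) = 240°
z = 25(cos 240° + i sin 240°)


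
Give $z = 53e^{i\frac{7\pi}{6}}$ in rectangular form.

a = r cos θ = 53 * -sqrt(3)/2 = -53*sqrt(3)/2
b = r sin θ = 53 * -1/2 = -53/2
z = -53*sqrt(3)/2 - (53/2)i


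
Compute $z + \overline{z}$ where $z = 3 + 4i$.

z + conjugate(z) = (a + bi) + (a - bi) = 2a
= 2 * 3 = 6


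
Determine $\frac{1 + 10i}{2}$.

Divisor is real, so divide each part by 2:
= 1/2 + 5i


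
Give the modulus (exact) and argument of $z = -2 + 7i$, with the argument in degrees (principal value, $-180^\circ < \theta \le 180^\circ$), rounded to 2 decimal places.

|z| = sqrt((-2)^2 + 7^2) = sqrt(53)
arg(z) = arctan(b/a) = arctan(7/-2) (quadrant-adjusted) = 105.95°


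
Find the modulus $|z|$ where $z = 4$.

|z| = sqrt(a^2 + b^2) = sqrt(4^2 + 0^2) = sqrt(16) = 4


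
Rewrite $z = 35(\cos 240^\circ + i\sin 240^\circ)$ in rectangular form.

a = r cos θ = 35 * -1/2 = -35/2
b = r sin θ = 35 * -sqrt(3)/2 = -35*sqrt(3)/2
z = -35/2 - (35*sqrt(3)/2)i


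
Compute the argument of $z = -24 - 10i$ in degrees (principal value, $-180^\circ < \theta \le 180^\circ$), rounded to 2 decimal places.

θ = arctan(b/a) = arctan(-10/-24) (quadrant-adjusted) = -157.38°


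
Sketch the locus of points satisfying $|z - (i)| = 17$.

|z - z0| = r describes a circle centered at z0 with radius r
Here z0 = i and r = 17
Locus: Circle centered at (0, 1) with radius 17


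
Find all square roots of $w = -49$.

|w| = 49, arg(w) = 180°
Root modulus = 49^(1/2) = 7
Root arguments: θ_k = (180° + 360°k)/2 for k = 0, 1, ..., 1
Roots: 7i, -7i


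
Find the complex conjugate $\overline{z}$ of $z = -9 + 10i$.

If z = a + bi, then conjugate(z) = a - bi
conjugate(-9 + 10i) = -9 - 10i


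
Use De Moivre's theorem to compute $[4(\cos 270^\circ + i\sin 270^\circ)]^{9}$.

By De Moivre: z^n = r^n(cos(nθ) + i sin(nθ))
= 4^9(cos(9*270°) + i sin(9*270°))
= 262144(cos 270° + i sin 270°)
= -262144i


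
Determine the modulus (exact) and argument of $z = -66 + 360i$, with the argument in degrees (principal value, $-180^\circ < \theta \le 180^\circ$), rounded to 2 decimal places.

|z| = sqrt((-66)^2 + 360^2) = 366
arg(z) = arctan(b/a) = arctan(360/-66) (quadrant-adjusted) = 100.39°


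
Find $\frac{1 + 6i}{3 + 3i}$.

Multiply numerator and denominator by conjugate (3 - 3i):
= (1 + 6i)(3 - 3i) / (3^2 + 3^2)
= (21 + 15i) / 18
Divide through by 3: (7 + 5i) / 6
= 7/6 + (5/6)i


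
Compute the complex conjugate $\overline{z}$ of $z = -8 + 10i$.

If z = a + bi, then conjugate(z) = a - bi
conjugate(-8 + 10i) = -8 - 10i


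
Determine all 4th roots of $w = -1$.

|w| = 1, arg(w) = 180°
Root modulus = 1^(1/4) = 1
Root arguments: θ_k = (180° + 360°k)/4 for k = 0, 1, ..., 3
Roots: sqrt(2)/2 + (sqrt(2)/2)i, -sqrt(2)/2 + (sqrt(2)/2)i, -sqrt(2)/2 - (sqrt(2)/2)i, sqrt(2)/2 - (sqrt(2)/2)i


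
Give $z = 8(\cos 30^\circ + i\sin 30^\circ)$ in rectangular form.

a = r cos θ = 8 * sqrt(3)/2 = 4*sqrt(3)
b = r sin θ = 8 * 1/2 = 4
z = 4*sqrt(3) + 4i


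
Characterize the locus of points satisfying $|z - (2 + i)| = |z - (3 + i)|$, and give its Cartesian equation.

|z - z1| = |z - z2| means z is equidistant from z1 and z2,
i.e. the perpendicular bisector of the segment from (2, 1) to (3, 1) (midpoint (5/2, 1)).
With z = x + yi, square both sides:
(x - 2)^2 + (y - 1)^2 = (x - 3)^2 + (y - 1)^2
The x^2 and y^2 terms cancel: 2x + 0y = 10 - 5 = 5
Simplify: x = 5/2
Locus: Perpendicular bisector of the segment from (2, 1) to (3, 1): the line x = 5/2


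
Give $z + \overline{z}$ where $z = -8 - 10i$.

z + conjugate(z) = (a + bi) + (a - bi) = 2a
= 2 * (-8) = -16


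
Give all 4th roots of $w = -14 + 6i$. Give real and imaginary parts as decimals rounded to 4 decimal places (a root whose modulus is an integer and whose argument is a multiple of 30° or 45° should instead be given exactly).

|w| = sqrt(232) ≈ 15.231546, arg(w) ≈ 156.801409°
Root modulus = sqrt(232)^(1/4) ≈ 1.975541
Root arguments: θ_k = (arg(w) + 360°k)/4 for k = 0, 1, ..., 3
Compute each root as (root modulus)(cos θ_k + i sin θ_k) using full-precision intermediates, then round to 4 decimal places.
Roots: 1.5309 + 1.2486i, -1.2486 + 1.5309i, -1.5309 - 1.2486i, 1.2486 - 1.5309i


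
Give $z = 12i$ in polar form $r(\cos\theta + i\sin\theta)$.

r = |z| = sqrt(a^2 + b^2) = sqrt((0)^2 + (12)^2) = sqrt(0 + 144) = sqrt(144) = 12
a = 0 and b > 0, so z lies on the positive imaginary axis: θ = 90°
z = 12(cos 90° + i sin 90°)


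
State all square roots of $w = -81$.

|w| = 81, arg(w) = 180°
Root modulus = 81^(1/2) = 9
Root arguments: θ_k = (180° + 360°k)/2 for k = 0, 1, ..., 1
Roots: 9i, -9i


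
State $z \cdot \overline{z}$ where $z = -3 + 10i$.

z * conjugate(z) = |z|^2 = a^2 + b^2
= (-3)^2 + 10^2 = 109


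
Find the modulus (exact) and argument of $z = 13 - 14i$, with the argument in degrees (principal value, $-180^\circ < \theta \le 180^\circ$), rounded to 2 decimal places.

|z| = sqrt(13^2 + (-14)^2) = sqrt(365)
arg(z) = arctan(b/a) = arctan(-14/13) (quadrant-adjusted) = -47.12°


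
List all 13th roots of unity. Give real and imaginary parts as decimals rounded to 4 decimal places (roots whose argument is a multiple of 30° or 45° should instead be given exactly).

ω_k = e^(2πik/13) = cos(2πk/13) + i sin(2πk/13) for k = 0, 1, ..., 12
Roots: 1, 0.8855 + 0.4647i, 0.5681 + 0.8230i, 0.1205 + 0.9927i, -0.3546 + 0.9350i, -0.7485 + 0.6631i, -0.9709 + 0.2393i, -0.9709 - 0.2393i, -0.7485 - 0.6631i, -0.3546 - 0.9350i, 0.1205 - 0.9927i, 0.5681 - 0.8230i, 0.8855 - 0.4647i


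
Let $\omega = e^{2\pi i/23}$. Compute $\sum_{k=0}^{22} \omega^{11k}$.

Let ζ = ω^11 = e^(2πi·11/23). Since 23 ∤ 11, ζ ≠ 1.
Sum = Σ_{k=0}^{22} ζ^k = (ζ^23 - 1)/(ζ - 1) = (ω^{11·23} - 1)/(ζ - 1) = (1 - 1)/(ζ - 1) = 0


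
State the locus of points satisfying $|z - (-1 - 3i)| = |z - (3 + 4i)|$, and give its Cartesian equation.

|z - z1| = |z - z2| means z is equidistant from z1 and z2,
i.e. the perpendicular bisector of the segment from (-1, -3) to (3, 4) (midpoint (1, 1/2)).
With z = x + yi, square both sides:
(x - (-1))^2 + (y - (-3))^2 = (x - 3)^2 + (y - 4)^2
The x^2 and y^2 terms cancel: 8x + 14y = 25 - 10 = 15
Simplify: 8x + 14y = 15
Locus: Perpendicular bisector of the segment from (-1, -3) to (3, 4): the line 8x + 14y = 15


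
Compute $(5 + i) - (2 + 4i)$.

(5 - 2) + (1 - 4)i = 3 - 3i


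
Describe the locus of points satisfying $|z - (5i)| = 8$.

|z - z0| = r describes a circle centered at z0 with radius r
Here z0 = 5i and r = 8
Locus: Circle centered at (0, 5) with radius 8


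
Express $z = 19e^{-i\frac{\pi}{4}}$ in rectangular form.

a = r cos θ = 19 * sqrt(2)/2 = 19*sqrt(2)/2
b = r sin θ = 19 * -sqrt(2)/2 = -19*sqrt(2)/2
z = 19*sqrt(2)/2 - (19*sqrt(2)/2)i


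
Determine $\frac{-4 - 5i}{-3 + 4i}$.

Multiply numerator and denominator by conjugate (-3 - 4i):
= (-4 - 5i)(-3 - 4i) / ((-3)^2 + 4^2)
= (-8 + 31i) / 25
= -8/25 + (31/25)i


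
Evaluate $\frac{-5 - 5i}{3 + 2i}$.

Multiply numerator and denominator by conjugate (3 - 2i):
= (-5 - 5i)(3 - 2i) / (3^2 + 2^2)
= (-25 - 5i) / 13
= -25/13 - (5/13)i


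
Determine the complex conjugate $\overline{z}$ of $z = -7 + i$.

If z = a + bi, then conjugate(z) = a - bi
conjugate(-7 + i) = -7 - i


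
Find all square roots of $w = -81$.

|w| = 81, arg(w) = 180°
Root modulus = 81^(1/2) = 9
Root arguments: θ_k = (180° + 360°k)/2 for k = 0, 1, ..., 1
Roots: 9i, -9i


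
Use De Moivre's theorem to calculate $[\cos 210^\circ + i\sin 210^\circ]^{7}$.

By De Moivre: z^n = r^n(cos(nθ) + i sin(nθ))
= 1^7(cos(7*210°) + i sin(7*210°))
= 1(cos 30° + i sin 30°)
= sqrt(3)/2 + (1/2)i


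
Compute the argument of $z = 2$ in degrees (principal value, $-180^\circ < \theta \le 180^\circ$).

b = 0 and a > 0, so z lies on the positive real axis: θ = 0°


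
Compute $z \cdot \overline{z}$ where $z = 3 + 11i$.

z * conjugate(z) = |z|^2 = a^2 + b^2
= 3^2 + 11^2 = 130


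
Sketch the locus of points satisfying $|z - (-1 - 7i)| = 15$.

|z - z0| = r describes a circle centered at z0 with radius r
Here z0 = -1 - 7i and r = 15
Locus: Circle centered at (-1, -7) with radius 15


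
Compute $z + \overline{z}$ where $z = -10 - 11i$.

z + conjugate(z) = (a + bi) + (a - bi) = 2a
= 2 * (-10) = -20


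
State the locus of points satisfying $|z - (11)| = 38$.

|z - z0| = r describes a circle centered at z0 with radius r
Here z0 = 11 and r = 38
Locus: Circle centered at (11, 0) with radius 38


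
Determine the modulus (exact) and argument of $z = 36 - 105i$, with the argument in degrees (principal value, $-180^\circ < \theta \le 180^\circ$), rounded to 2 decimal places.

|z| = sqrt(36^2 + (-105)^2) = 111
arg(z) = arctan(b/a) = arctan(-105/36) (quadrant-adjusted) = -71.08°


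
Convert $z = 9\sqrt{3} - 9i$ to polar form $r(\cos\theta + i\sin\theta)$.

r = |z| = sqrt(a^2 + b^2) = sqrt((9*sqrt(3))^2 + (-9)^2) = sqrt(243 + 81) = sqrt(324) = 18
θ = arctan(b/a) = arctan(-9/15.5885) (quadrant-adjusted) = 330°
z = 18(cos 330° + i sin 330°)


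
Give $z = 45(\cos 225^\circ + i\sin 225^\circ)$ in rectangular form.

a = r cos θ = 45 * -sqrt(2)/2 = -45*sqrt(2)/2
b = r sin θ = 45 * -sqrt(2)/2 = -45*sqrt(2)/2
z = -45*sqrt(2)/2 - (45*sqrt(2)/2)i


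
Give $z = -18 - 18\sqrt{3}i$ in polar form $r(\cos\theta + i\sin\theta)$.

r = |z| = sqrt(a^2 + b^2) = sqrt((-18)^2 + (-18*sqrt(3))^2) = sqrt(324 + 972) = sqrt(1296) = 36
θ = arctan(b/a) = arctan(-31.1769/-18) (quadrant-adjusted) = 240°
z = 36(cos 240° + i sin 240°)


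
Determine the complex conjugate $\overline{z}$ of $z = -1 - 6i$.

If z = a + bi, then conjugate(z) = a - bi
conjugate(-1 - 6i) = -1 + 6i


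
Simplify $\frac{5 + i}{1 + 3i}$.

Multiply numerator and denominator by conjugate (1 - 3i):
= (5 + i)(1 - 3i) / (1^2 + 3^2)
= (8 - 14i) / 10
Divide through by 2: (4 - 7i) / 5
= 4/5 - (7/5)i


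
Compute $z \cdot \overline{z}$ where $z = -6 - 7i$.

z * conjugate(z) = |z|^2 = a^2 + b^2
= (-6)^2 + (-7)^2 = 85


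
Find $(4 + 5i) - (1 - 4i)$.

(4 - 1) + (5 - (-4))i = 3 + 9i


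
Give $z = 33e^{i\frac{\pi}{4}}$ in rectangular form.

a = r cos θ = 33 * sqrt(2)/2 = 33*sqrt(2)/2
b = r sin θ = 33 * sqrt(2)/2 = 33*sqrt(2)/2
z = 33*sqrt(2)/2 + (33*sqrt(2)/2)i


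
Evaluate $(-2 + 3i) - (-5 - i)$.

(-2 - (-5)) + (3 - (-1))i = 3 + 4i


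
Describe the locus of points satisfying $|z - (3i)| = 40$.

|z - z0| = r describes a circle centered at z0 with radius r
Here z0 = 3i and r = 40
Locus: Circle centered at (0, 3) with radius 40


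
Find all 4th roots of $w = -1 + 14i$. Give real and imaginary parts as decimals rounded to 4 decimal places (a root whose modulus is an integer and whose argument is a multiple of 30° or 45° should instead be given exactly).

|w| = sqrt(197) ≈ 14.035669, arg(w) ≈ 94.085617°
Root modulus = sqrt(197)^(1/4) ≈ 1.935567
Root arguments: θ_k = (arg(w) + 360°k)/4 for k = 0, 1, ..., 3
Compute each root as (root modulus)(cos θ_k + i sin θ_k) using full-precision intermediates, then round to 4 decimal places.
Roots: 1.7747 + 0.7725i, -0.7725 + 1.7747i, -1.7747 - 0.7725i, 0.7725 - 1.7747i


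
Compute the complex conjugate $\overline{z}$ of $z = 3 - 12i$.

If z = a + bi, then conjugate(z) = a - bi
conjugate(3 - 12i) = 3 + 12i


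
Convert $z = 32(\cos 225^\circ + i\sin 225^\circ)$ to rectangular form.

a = r cos θ = 32 * -sqrt(2)/2 = -16*sqrt(2)
b = r sin θ = 32 * -sqrt(2)/2 = -16*sqrt(2)
z = -16*sqrt(2) - 16*sqrt(2)i


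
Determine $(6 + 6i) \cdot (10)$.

(a1*a2 - b1*b2) + (a1*b2 + b1*a2)i
= (60 - 0) + (0 + 60)i
= 60 + 60i


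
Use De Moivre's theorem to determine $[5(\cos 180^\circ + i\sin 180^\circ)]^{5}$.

By De Moivre: z^n = r^n(cos(nθ) + i sin(nθ))
= 5^5(cos(5*180°) + i sin(5*180°))
= 3125(cos 180° + i sin 180°)
= -3125


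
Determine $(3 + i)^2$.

(a + bi)^2 = a^2 - b^2 + 2abi
= 3^2 - 1^2 + 2*3*1i
= 8 + 6i


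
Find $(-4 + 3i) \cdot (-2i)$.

(a1*a2 - b1*b2) + (a1*b2 + b1*a2)i
= (0 - (-6)) + (8 + 0)i
= 6 + 8i


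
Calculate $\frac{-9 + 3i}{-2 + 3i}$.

Multiply numerator and denominator by conjugate (-2 - 3i):
= (-9 + 3i)(-2 - 3i) / ((-2)^2 + 3^2)
= (27 + 21i) / 13
= 27/13 + (21/13)i


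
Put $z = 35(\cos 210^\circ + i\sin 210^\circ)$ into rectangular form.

a = r cos θ = 35 * -sqrt(3)/2 = -35*sqrt(3)/2
b = r sin θ = 35 * -1/2 = -35/2
z = -35*sqrt(3)/2 - (35/2)i


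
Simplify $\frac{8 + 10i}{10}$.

Divisor is real, so divide each part by 10:
= 4/5 + i


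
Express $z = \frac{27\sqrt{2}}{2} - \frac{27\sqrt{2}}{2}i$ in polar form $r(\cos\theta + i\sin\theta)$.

r = |z| = sqrt(a^2 + b^2) = sqrt((27*sqrt(2)/2)^2 + (-27*sqrt(2)/2)^2) = sqrt(729/2 + 729/2) = sqrt(729) = 27
θ = arctan(b/a) = arctan(-19.0919/19.0919) (quadrant-adjusted) = 315°
z = 27(cos 315° + i sin 315°)


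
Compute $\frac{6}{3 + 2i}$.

Multiply numerator and denominator by conjugate (3 - 2i):
= (6)(3 - 2i) / (3^2 + 2^2)
= (18 - 12i) / 13
= 18/13 - (12/13)i


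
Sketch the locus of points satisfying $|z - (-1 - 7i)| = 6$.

|z - z0| = r describes a circle centered at z0 with radius r
Here z0 = -1 - 7i and r = 6
Locus: Circle centered at (-1, -7) with radius 6


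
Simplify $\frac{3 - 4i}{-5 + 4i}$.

Multiply numerator and denominator by conjugate (-5 - 4i):
= (3 - 4i)(-5 - 4i) / ((-5)^2 + 4^2)
= (-31 + 8i) / 41
= -31/41 + (8/41)i


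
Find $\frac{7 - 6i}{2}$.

Divisor is real, so divide each part by 2:
= 7/2 - 3i


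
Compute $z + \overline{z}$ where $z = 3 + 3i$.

z + conjugate(z) = (a + bi) + (a - bi) = 2a
= 2 * 3 = 6


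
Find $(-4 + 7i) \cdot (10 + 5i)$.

(a1*a2 - b1*b2) + (a1*b2 + b1*a2)i
= (-40 - 35) + (-20 + 70)i
= -75 + 50i


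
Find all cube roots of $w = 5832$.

|w| = 5832, arg(w) = 0°
Root modulus = 5832^(1/3) = 18
Root arguments: θ_k = (0° + 360°k)/3 for k = 0, 1, ..., 2
Roots: 18, -9 + 9*sqrt(3)i, -9 - 9*sqrt(3)i


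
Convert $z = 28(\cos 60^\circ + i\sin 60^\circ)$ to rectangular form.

a = r cos θ = 28 * 1/2 = 14
b = r sin θ = 28 * sqrt(3)/2 = 14*sqrt(3)
z = 14 + 14*sqrt(3)i


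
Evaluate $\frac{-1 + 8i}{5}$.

Divisor is real, so divide each part by 5:
= -1/5 + (8/5)i


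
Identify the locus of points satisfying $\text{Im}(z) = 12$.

Im(z) = y where z = x + yi; the equation y = 12 is satisfied by all points with that y-coordinate
Locus: Horizontal line y = 12


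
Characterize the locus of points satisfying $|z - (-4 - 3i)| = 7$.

|z - z0| = r describes a circle centered at z0 with radius r
Here z0 = -4 - 3i and r = 7
Locus: Circle centered at (-4, -3) with radius 7


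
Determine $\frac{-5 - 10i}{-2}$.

Divisor is real, so divide each part by -2:
= 5/2 + 5i


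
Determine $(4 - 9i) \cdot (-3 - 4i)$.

(a1*a2 - b1*b2) + (a1*b2 + b1*a2)i
= (-12 - 36) + (-16 + 27)i
= -48 + 11i


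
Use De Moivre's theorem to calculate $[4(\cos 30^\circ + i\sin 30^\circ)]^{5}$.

By De Moivre: z^n = r^n(cos(nθ) + i sin(nθ))
= 4^5(cos(5*30°) + i sin(5*30°))
= 1024(cos 150° + i sin 150°)
= -512*sqrt(3) + 512i


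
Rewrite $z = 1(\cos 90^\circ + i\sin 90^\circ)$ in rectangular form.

a = r cos θ = 1 * 0 = 0
b = r sin θ = 1 * 1 = 1
z = i


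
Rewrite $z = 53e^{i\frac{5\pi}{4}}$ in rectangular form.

a = r cos θ = 53 * -sqrt(2)/2 = -53*sqrt(2)/2
b = r sin θ = 53 * -sqrt(2)/2 = -53*sqrt(2)/2
z = -53*sqrt(2)/2 - (53*sqrt(2)/2)i


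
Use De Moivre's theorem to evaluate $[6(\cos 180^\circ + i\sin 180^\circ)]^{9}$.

By De Moivre: z^n = r^n(cos(nθ) + i sin(nθ))
= 6^9(cos(9*180°) + i sin(9*180°))
= 10077696(cos 180° + i sin 180°)
= -10077696


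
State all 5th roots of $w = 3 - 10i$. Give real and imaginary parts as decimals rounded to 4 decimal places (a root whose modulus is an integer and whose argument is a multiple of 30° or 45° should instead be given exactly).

|w| = sqrt(109) ≈ 10.440307, arg(w) ≈ 286.699244°
Root modulus = sqrt(109)^(1/5) ≈ 1.598610
Root arguments: θ_k = (arg(w) + 360°k)/5 for k = 0, 1, ..., 4
Compute each root as (root modulus)(cos θ_k + i sin θ_k) using full-precision intermediates, then round to 4 decimal places.
Roots: 0.8627 + 1.3458i, -1.0134 + 1.2364i, -1.4890 - 0.5817i, 0.0931 - 1.5959i, 1.5466 - 0.4046i


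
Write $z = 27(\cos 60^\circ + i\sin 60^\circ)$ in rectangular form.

a = r cos θ = 27 * 1/2 = 27/2
b = r sin θ = 27 * sqrt(3)/2 = 27*sqrt(3)/2
z = 27/2 + (27*sqrt(3)/2)i


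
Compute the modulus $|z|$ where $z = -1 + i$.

|z| = sqrt(a^2 + b^2) = sqrt((-1)^2 + 1^2) = sqrt(2) = sqrt(2)


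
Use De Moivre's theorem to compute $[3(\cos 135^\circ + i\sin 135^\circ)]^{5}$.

By De Moivre: z^n = r^n(cos(nθ) + i sin(nθ))
= 3^5(cos(5*135°) + i sin(5*135°))
= 243(cos 315° + i sin 315°)
= 243*sqrt(2)/2 - (243*sqrt(2)/2)i


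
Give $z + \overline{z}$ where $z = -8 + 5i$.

z + conjugate(z) = (a + bi) + (a - bi) = 2a
= 2 * (-8) = -16


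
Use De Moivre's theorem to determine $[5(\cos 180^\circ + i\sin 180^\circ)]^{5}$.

By De Moivre: z^n = r^n(cos(nθ) + i sin(nθ))
= 5^5(cos(5*180°) + i sin(5*180°))
= 3125(cos 180° + i sin 180°)
= -3125


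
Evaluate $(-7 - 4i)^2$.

(a + bi)^2 = a^2 - b^2 + 2abi
= (-7)^2 - (-4)^2 + 2*(-7)*(-4)i
= 33 + 56i


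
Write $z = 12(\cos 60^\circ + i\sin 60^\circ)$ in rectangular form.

a = r cos θ = 12 * 1/2 = 6
b = r sin θ = 12 * sqrt(3)/2 = 6*sqrt(3)
z = 6 + 6*sqrt(3)i


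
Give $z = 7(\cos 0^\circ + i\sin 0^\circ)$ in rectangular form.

a = r cos θ = 7 * 1 = 7
b = r sin θ = 7 * 0 = 0
z = 7


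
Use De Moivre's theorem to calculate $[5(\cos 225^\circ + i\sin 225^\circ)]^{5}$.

By De Moivre: z^n = r^n(cos(nθ) + i sin(nθ))
= 5^5(cos(5*225°) + i sin(5*225°))
= 3125(cos 45° + i sin 45°)
= 3125*sqrt(2)/2 + (3125*sqrt(2)/2)i


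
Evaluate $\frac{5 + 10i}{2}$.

Divisor is real, so divide each part by 2:
= 5/2 + 5i


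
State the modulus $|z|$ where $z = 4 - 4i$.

|z| = sqrt(a^2 + b^2) = sqrt(4^2 + (-4)^2) = sqrt(32) = sqrt(32)


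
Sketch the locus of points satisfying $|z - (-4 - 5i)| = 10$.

|z - z0| = r describes a circle centered at z0 with radius r
Here z0 = -4 - 5i and r = 10
Locus: Circle centered at (-4, -5) with radius 10


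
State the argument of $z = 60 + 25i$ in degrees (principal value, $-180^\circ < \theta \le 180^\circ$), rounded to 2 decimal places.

θ = arctan(b/a) = arctan(25/60) (quadrant-adjusted) = 22.62°


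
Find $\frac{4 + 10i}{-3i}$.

Multiply numerator and denominator by conjugate (3i):
= (4 + 10i)(3i) / (0^2 + (-3)^2)
= (-30 + 12i) / 9
Divide through by 3: (-10 + 4i) / 3
= -10/3 + (4/3)i


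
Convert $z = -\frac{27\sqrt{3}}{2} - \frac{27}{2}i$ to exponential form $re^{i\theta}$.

r = |z| = sqrt((-27*sqrt(3)/2)^2 + (-27/2)^2) = sqrt(2187/4 + 729/4) = sqrt(729) = 27
θ = arctan(b/a) = arctan(-13.5/-23.3827) (quadrant-adjusted) = -150° = -5π/6
z = 27e^(-i*5π/6)


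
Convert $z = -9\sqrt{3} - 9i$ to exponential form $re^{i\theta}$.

r = |z| = sqrt((-9*sqrt(3))^2 + (-9)^2) = sqrt(243 + 81) = sqrt(324) = 18
θ = arctan(b/a) = arctan(-9/-15.5885) (quadrant-adjusted) = -150° = -5π/6
z = 18e^(-i*5π/6)


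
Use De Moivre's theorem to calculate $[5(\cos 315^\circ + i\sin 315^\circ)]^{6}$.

By De Moivre: z^n = r^n(cos(nθ) + i sin(nθ))
= 5^6(cos(6*315°) + i sin(6*315°))
= 15625(cos 90° + i sin 90°)
= 15625i


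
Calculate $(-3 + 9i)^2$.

(a + bi)^2 = a^2 - b^2 + 2abi
= (-3)^2 - 9^2 + 2*(-3)*9i
= -72 - 54i


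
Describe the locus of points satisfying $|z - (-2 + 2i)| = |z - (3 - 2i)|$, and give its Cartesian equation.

|z - z1| = |z - z2| means z is equidistant from z1 and z2,
i.e. the perpendicular bisector of the segment from (-2, 2) to (3, -2) (midpoint (1/2, 0)).
With z = x + yi, square both sides:
(x - (-2))^2 + (y - 2)^2 = (x - 3)^2 + (y - (-2))^2
The x^2 and y^2 terms cancel: 10x + (-8)y = 13 - 8 = 5
Simplify: 10x - 8y = 5
Locus: Perpendicular bisector of the segment from (-2, 2) to (3, -2): the line 10x - 8y = 5


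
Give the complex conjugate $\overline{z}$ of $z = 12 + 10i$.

If z = a + bi, then conjugate(z) = a - bi
conjugate(12 + 10i) = 12 - 10i


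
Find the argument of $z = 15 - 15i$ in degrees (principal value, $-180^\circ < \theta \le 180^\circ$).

θ = arctan(b/a) = arctan(-15/15) (quadrant-adjusted) = -45°


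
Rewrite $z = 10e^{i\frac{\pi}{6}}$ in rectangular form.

a = r cos θ = 10 * sqrt(3)/2 = 5*sqrt(3)
b = r sin θ = 10 * 1/2 = 5
z = 5*sqrt(3) + 5i


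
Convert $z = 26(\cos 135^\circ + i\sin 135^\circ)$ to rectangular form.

a = r cos θ = 26 * -sqrt(2)/2 = -13*sqrt(2)
b = r sin θ = 26 * sqrt(2)/2 = 13*sqrt(2)
z = -13*sqrt(2) + 13*sqrt(2)i


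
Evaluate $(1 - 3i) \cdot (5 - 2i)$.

(a1*a2 - b1*b2) + (a1*b2 + b1*a2)i
= (5 - 6) + (-2 + (-15))i
= -1 - 17i


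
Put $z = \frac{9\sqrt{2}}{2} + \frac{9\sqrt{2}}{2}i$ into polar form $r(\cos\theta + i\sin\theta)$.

r = |z| = sqrt(a^2 + b^2) = sqrt((9*sqrt(2)/2)^2 + (9*sqrt(2)/2)^2) = sqrt(81/2 + 81/2) = sqrt(81) = 9
θ = arctan(b/a) = arctan(6.364/6.364) (quadrant-adjusted) = 45°
z = 9(cos 45° + i sin 45°)


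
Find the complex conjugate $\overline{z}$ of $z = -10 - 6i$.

If z = a + bi, then conjugate(z) = a - bi
conjugate(-10 - 6i) = -10 + 6i


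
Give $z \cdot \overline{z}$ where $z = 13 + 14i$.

z * conjugate(z) = |z|^2 = a^2 + b^2
= 13^2 + 14^2 = 365


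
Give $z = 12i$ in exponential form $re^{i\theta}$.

r = |z| = sqrt((0)^2 + (12)^2) = sqrt(0 + 144) = sqrt(144) = 12
a = 0 and b > 0, so z lies on the positive imaginary axis: θ = 90° = π/2
z = 12e^(i*π/2)


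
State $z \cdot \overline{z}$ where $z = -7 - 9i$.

z * conjugate(z) = |z|^2 = a^2 + b^2
= (-7)^2 + (-9)^2 = 130


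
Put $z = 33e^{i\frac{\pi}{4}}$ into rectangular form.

a = r cos θ = 33 * sqrt(2)/2 = 33*sqrt(2)/2
b = r sin θ = 33 * sqrt(2)/2 = 33*sqrt(2)/2
z = 33*sqrt(2)/2 + (33*sqrt(2)/2)i


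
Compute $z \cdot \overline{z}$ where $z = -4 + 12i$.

z * conjugate(z) = |z|^2 = a^2 + b^2
= (-4)^2 + 12^2 = 160


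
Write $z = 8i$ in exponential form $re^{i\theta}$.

r = |z| = sqrt((0)^2 + (8)^2) = sqrt(0 + 64) = sqrt(64) = 8
a = 0 and b > 0, so z lies on the positive imaginary axis: θ = 90° = π/2
z = 8e^(i*π/2)


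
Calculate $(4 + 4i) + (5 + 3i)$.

(4 + 5) + (4 + 3)i = 9 + 7i


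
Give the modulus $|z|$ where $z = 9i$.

|z| = sqrt(a^2 + b^2) = sqrt(0^2 + 9^2) = sqrt(81) = 9


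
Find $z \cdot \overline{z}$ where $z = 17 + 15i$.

z * conjugate(z) = |z|^2 = a^2 + b^2
= 17^2 + 15^2 = 514


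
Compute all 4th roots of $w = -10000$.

|w| = 10000, arg(w) = 180°
Root modulus = 10000^(1/4) = 10
Root arguments: θ_k = (180° + 360°k)/4 for k = 0, 1, ..., 3
Roots: 5*sqrt(2) + 5*sqrt(2)i, -5*sqrt(2) + 5*sqrt(2)i, -5*sqrt(2) - 5*sqrt(2)i, 5*sqrt(2) - 5*sqrt(2)i


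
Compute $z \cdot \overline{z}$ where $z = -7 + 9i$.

z * conjugate(z) = |z|^2 = a^2 + b^2
= (-7)^2 + 9^2 = 130


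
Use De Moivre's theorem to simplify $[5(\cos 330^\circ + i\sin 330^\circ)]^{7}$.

By De Moivre: z^n = r^n(cos(nθ) + i sin(nθ))
= 5^7(cos(7*330°) + i sin(7*330°))
= 78125(cos 150° + i sin 150°)
= -78125*sqrt(3)/2 + (78125/2)i


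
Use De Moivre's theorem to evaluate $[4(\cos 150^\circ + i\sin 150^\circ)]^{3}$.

By De Moivre: z^n = r^n(cos(nθ) + i sin(nθ))
= 4^3(cos(3*150°) + i sin(3*150°))
= 64(cos 90° + i sin 90°)
= 64i


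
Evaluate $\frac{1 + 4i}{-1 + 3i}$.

Multiply numerator and denominator by conjugate (-1 - 3i):
= (1 + 4i)(-1 - 3i) / ((-1)^2 + 3^2)
= (11 - 7i) / 10
= 11/10 - (7/10)i


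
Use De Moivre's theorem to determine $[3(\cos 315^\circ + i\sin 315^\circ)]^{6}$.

By De Moivre: z^n = r^n(cos(nθ) + i sin(nθ))
= 3^6(cos(6*315°) + i sin(6*315°))
= 729(cos 90° + i sin 90°)
= 729i


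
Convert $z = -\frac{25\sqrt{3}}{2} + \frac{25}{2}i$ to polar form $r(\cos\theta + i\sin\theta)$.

r = |z| = sqrt(a^2 + b^2) = sqrt((-25*sqrt(3)/2)^2 + (25/2)^2) = sqrt(1875/4 + 625/4) = sqrt(625) = 25
θ = arctan(b/a) = arctan(12.5/-21.6506) (quadrant-adjusted) = 150°
z = 25(cos 150° + i sin 150°)


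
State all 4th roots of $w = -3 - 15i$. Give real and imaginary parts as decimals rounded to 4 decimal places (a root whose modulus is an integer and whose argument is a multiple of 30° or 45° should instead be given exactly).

|w| = sqrt(234) ≈ 15.297059, arg(w) ≈ 258.690068°
Root modulus = sqrt(234)^(1/4) ≈ 1.977662
Root arguments: θ_k = (arg(w) + 360°k)/4 for k = 0, 1, ..., 3
Compute each root as (root modulus)(cos θ_k + i sin θ_k) using full-precision intermediates, then round to 4 decimal places.
Roots: 0.8460 + 1.7876i, -1.7876 + 0.8460i, -0.8460 - 1.7876i, 1.7876 - 0.8460i


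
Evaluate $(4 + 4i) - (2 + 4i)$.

(4 - 2) + (4 - 4)i = 2


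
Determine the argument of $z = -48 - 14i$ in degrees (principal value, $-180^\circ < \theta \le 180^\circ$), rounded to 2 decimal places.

θ = arctan(b/a) = arctan(-14/-48) (quadrant-adjusted) = -163.74°


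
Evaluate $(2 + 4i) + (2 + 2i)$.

(2 + 2) + (4 + 2)i = 4 + 6i


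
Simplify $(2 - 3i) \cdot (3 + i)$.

(a1*a2 - b1*b2) + (a1*b2 + b1*a2)i
= (6 - (-3)) + (2 + (-9))i
= 9 - 7i


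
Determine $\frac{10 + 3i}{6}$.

Divisor is real, so divide each part by 6:
= 5/3 + (1/2)i


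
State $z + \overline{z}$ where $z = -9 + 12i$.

z + conjugate(z) = (a + bi) + (a - bi) = 2a
= 2 * (-9) = -18


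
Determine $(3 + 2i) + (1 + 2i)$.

(3 + 1) + (2 + 2)i = 4 + 4i


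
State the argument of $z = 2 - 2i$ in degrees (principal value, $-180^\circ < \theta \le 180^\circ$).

θ = arctan(b/a) = arctan(-2/2) (quadrant-adjusted) = -45°


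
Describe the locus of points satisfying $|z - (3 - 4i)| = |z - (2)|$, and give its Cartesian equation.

|z - z1| = |z - z2| means z is equidistant from z1 and z2,
i.e. the perpendicular bisector of the segment from (3, -4) to (2, 0) (midpoint (5/2, -2)).
With z = x + yi, square both sides:
(x - 3)^2 + (y - (-4))^2 = (x - 2)^2 + (y - 0)^2
The x^2 and y^2 terms cancel: -2x + 8y = 4 - 25 = -21
Simplify: 2x - 8y = 21
Locus: Perpendicular bisector of the segment from (3, -4) to (2, 0): the line 2x - 8y = 21


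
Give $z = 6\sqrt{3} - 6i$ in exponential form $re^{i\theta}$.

r = |z| = sqrt((6*sqrt(3))^2 + (-6)^2) = sqrt(108 + 36) = sqrt(144) = 12
θ = arctan(b/a) = arctan(-6/10.3923) (quadrant-adjusted) = -30° = -π/6
z = 12e^(-i*π/6)


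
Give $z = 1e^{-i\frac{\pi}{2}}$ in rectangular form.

a = r cos θ = 1 * 0 = 0
b = r sin θ = 1 * -1 = -1
z = -i


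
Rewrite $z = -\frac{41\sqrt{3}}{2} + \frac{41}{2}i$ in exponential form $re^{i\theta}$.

r = |z| = sqrt((-41*sqrt(3)/2)^2 + (41/2)^2) = sqrt(5043/4 + 1681/4) = sqrt(1681) = 41
θ = arctan(b/a) = arctan(20.5/-35.507) (quadrant-adjusted) = 150° = 5π/6
z = 41e^(i*5π/6)


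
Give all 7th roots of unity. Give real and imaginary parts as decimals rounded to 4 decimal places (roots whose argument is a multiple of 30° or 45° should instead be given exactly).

ω_k = e^(2πik/7) = cos(2πk/7) + i sin(2πk/7) for k = 0, 1, ..., 6
Roots: 1, 0.6235 + 0.7818i, -0.2225 + 0.9749i, -0.9010 + 0.4339i, -0.9010 - 0.4339i, -0.2225 - 0.9749i, 0.6235 - 0.7818i


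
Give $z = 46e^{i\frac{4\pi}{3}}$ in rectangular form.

a = r cos θ = 46 * -1/2 = -23
b = r sin θ = 46 * -sqrt(3)/2 = -23*sqrt(3)
z = -23 - 23*sqrt(3)i


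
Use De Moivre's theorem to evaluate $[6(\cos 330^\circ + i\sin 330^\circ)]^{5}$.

By De Moivre: z^n = r^n(cos(nθ) + i sin(nθ))
= 6^5(cos(5*330°) + i sin(5*330°))
= 7776(cos 210° + i sin 210°)
= -3888*sqrt(3) - 3888i


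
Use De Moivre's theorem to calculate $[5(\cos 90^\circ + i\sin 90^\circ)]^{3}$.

By De Moivre: z^n = r^n(cos(nθ) + i sin(nθ))
= 5^3(cos(3*90°) + i sin(3*90°))
= 125(cos 270° + i sin 270°)
= -125i


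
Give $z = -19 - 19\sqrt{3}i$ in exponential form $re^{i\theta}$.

r = |z| = sqrt((-19)^2 + (-19*sqrt(3))^2) = sqrt(361 + 1083) = sqrt(1444) = 38
θ = arctan(b/a) = arctan(-32.909/-19) (quadrant-adjusted) = 240° = 4π/3
z = 38e^(i*4π/3)


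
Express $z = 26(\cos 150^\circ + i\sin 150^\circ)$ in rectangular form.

a = r cos θ = 26 * -sqrt(3)/2 = -13*sqrt(3)
b = r sin θ = 26 * 1/2 = 13
z = -13*sqrt(3) + 13i


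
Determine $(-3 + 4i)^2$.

(a + bi)^2 = a^2 - b^2 + 2abi
= (-3)^2 - 4^2 + 2*(-3)*4i
= -7 - 24i


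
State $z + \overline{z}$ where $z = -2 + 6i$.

z + conjugate(z) = (a + bi) + (a - bi) = 2a
= 2 * (-2) = -4


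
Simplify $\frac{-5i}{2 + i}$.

Multiply numerator and denominator by conjugate (2 - i):
= (-5i)(2 - i) / (2^2 + 1^2)
= (-5 - 10i) / 5
= -1 - 2i


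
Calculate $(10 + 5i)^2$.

(a + bi)^2 = a^2 - b^2 + 2abi
= 10^2 - 5^2 + 2*10*5i
= 75 + 100i


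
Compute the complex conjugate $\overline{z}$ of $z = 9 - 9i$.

If z = a + bi, then conjugate(z) = a - bi
conjugate(9 - 9i) = 9 + 9i


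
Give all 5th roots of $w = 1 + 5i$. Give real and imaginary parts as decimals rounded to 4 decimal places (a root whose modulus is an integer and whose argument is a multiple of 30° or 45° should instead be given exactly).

|w| = sqrt(26) ≈ 5.099020, arg(w) ≈ 78.690068°
Root modulus = sqrt(26)^(1/5) ≈ 1.385152
Root arguments: θ_k = (arg(w) + 360°k)/5 for k = 0, 1, ..., 4
Compute each root as (root modulus)(cos θ_k + i sin θ_k) using full-precision intermediates, then round to 4 decimal places.
Roots: 1.3332 + 0.3757i, 0.0547 + 1.3841i, -1.2994 + 0.4797i, -0.8578 - 1.0876i, 0.7693 - 1.1519i


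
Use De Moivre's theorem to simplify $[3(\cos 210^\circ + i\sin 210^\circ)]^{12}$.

By De Moivre: z^n = r^n(cos(nθ) + i sin(nθ))
= 3^12(cos(12*210°) + i sin(12*210°))
= 531441(cos 0° + i sin 0°)
= 531441


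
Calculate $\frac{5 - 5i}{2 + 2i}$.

Multiply numerator and denominator by conjugate (2 - 2i):
= (5 - 5i)(2 - 2i) / (2^2 + 2^2)
= (-20i) / 8
Divide through by 4: (-5i) / 2
= 0 - (5/2)i


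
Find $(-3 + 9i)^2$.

(a + bi)^2 = a^2 - b^2 + 2abi
= (-3)^2 - 9^2 + 2*(-3)*9i
= -72 - 54i


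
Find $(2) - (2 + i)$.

(2 - 2) + (0 - 1)i = -i


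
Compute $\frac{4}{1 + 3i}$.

Multiply numerator and denominator by conjugate (1 - 3i):
= (4)(1 - 3i) / (1^2 + 3^2)
= (4 - 12i) / 10
Divide through by 2: (2 - 6i) / 5
= 2/5 - (6/5)i


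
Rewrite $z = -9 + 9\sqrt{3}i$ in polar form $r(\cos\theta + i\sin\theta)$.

r = |z| = sqrt(a^2 + b^2) = sqrt((-9)^2 + (9*sqrt(3))^2) = sqrt(81 + 243) = sqrt(324) = 18
θ = arctan(b/a) = arctan(15.5885/-9) (quadrant-adjusted) = 120°
z = 18(cos 120° + i sin 120°)


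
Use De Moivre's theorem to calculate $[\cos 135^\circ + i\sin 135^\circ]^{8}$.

By De Moivre: z^n = r^n(cos(nθ) + i sin(nθ))
= 1^8(cos(8*135°) + i sin(8*135°))
= 1(cos 0° + i sin 0°)
= 1


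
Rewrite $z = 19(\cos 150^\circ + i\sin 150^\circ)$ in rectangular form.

a = r cos θ = 19 * -sqrt(3)/2 = -19*sqrt(3)/2
b = r sin θ = 19 * 1/2 = 19/2
z = -19*sqrt(3)/2 + (19/2)i


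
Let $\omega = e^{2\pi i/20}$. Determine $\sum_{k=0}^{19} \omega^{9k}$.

Let ζ = ω^9 = e^(2πi·9/20). Since 20 ∤ 9, ζ ≠ 1.
Sum = Σ_{k=0}^{19} ζ^k = (ζ^20 - 1)/(ζ - 1) = (ω^{9·20} - 1)/(ζ - 1) = (1 - 1)/(ζ - 1) = 0


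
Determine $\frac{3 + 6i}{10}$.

Divisor is real, so divide each part by 10:
= 3/10 + (3/5)i


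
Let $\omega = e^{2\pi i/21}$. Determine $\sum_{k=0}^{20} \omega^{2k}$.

Let ζ = ω^2 = e^(2πi·2/21). Since 21 ∤ 2, ζ ≠ 1.
Sum = Σ_{k=0}^{20} ζ^k = (ζ^21 - 1)/(ζ - 1) = (ω^{2·21} - 1)/(ζ - 1) = (1 - 1)/(ζ - 1) = 0


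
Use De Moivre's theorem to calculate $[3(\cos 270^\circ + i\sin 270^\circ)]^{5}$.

By De Moivre: z^n = r^n(cos(nθ) + i sin(nθ))
= 3^5(cos(5*270°) + i sin(5*270°))
= 243(cos 270° + i sin 270°)
= -243i


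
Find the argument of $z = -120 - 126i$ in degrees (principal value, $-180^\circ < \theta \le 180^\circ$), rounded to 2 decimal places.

θ = arctan(b/a) = arctan(-126/-120) (quadrant-adjusted) = -133.60°


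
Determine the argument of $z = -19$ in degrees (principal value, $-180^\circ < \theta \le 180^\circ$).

b = 0 and a < 0, so z lies on the negative real axis: θ = 180°


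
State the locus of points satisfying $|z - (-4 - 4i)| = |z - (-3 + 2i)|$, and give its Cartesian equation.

|z - z1| = |z - z2| means z is equidistant from z1 and z2,
i.e. the perpendicular bisector of the segment from (-4, -4) to (-3, 2) (midpoint (-7/2, -1)).
With z = x + yi, square both sides:
(x - (-4))^2 + (y - (-4))^2 = (x - (-3))^2 + (y - 2)^2
The x^2 and y^2 terms cancel: 2x + 12y = 13 - 32 = -19
Simplify: 2x + 12y = -19
Locus: Perpendicular bisector of the segment from (-4, -4) to (-3, 2): the line 2x + 12y = -19


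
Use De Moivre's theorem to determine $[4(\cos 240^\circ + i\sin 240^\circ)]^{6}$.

By De Moivre: z^n = r^n(cos(nθ) + i sin(nθ))
= 4^6(cos(6*240°) + i sin(6*240°))
= 4096(cos 0° + i sin 0°)
= 4096


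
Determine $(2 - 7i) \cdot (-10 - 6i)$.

(a1*a2 - b1*b2) + (a1*b2 + b1*a2)i
= (-20 - 42) + (-12 + 70)i
= -62 + 58i


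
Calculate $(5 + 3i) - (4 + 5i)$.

(5 - 4) + (3 - 5)i = 1 - 2i


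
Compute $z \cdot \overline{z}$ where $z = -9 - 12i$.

z * conjugate(z) = |z|^2 = a^2 + b^2
= (-9)^2 + (-12)^2 = 225


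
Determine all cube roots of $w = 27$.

|w| = 27, arg(w) = 0°
Root modulus = 27^(1/3) = 3
Root arguments: θ_k = (0° + 360°k)/3 for k = 0, 1, ..., 2
Roots: 3, -3/2 + (3*sqrt(3)/2)i, -3/2 - (3*sqrt(3)/2)i


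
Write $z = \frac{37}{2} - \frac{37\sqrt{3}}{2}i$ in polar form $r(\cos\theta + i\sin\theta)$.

r = |z| = sqrt(a^2 + b^2) = sqrt((37/2)^2 + (-37*sqrt(3)/2)^2) = sqrt(1369/4 + 4107/4) = sqrt(1369) = 37
θ = arctan(b/a) = arctan(-32.0429/18.5) (quadrant-adjusted) = 300°
z = 37(cos 300° + i sin 300°)


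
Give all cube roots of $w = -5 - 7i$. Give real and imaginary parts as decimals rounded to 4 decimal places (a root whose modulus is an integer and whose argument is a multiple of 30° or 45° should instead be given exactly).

|w| = sqrt(74) ≈ 8.602325, arg(w) ≈ 234.462322°
Root modulus = sqrt(74)^(1/3) ≈ 2.048984
Root arguments: θ_k = (arg(w) + 360°k)/3 for k = 0, 1, ..., 2
Compute each root as (root modulus)(cos θ_k + i sin θ_k) using full-precision intermediates, then round to 4 decimal places.
Roots: 0.4206 + 2.0053i, -1.9470 - 0.6384i, 1.5264 - 1.3669i


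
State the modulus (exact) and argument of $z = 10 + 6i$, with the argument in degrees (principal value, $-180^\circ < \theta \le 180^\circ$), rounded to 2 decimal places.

|z| = sqrt(10^2 + 6^2) = sqrt(136)
arg(z) = arctan(b/a) = arctan(6/10) (quadrant-adjusted) = 30.96°


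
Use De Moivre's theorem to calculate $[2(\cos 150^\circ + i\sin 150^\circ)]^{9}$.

By De Moivre: z^n = r^n(cos(nθ) + i sin(nθ))
= 2^9(cos(9*150°) + i sin(9*150°))
= 512(cos 270° + i sin 270°)
= -512i


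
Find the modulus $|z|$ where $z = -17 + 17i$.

|z| = sqrt(a^2 + b^2) = sqrt((-17)^2 + 17^2) = sqrt(578) = sqrt(578)


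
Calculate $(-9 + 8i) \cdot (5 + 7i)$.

(a1*a2 - b1*b2) + (a1*b2 + b1*a2)i
= (-45 - 56) + (-63 + 40)i
= -101 - 23i


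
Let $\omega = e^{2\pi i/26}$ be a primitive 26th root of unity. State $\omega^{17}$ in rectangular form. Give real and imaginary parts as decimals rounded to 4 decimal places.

ω^17 = e^(2πi·17/26) = e^(i·17π/13)
= cos(17π/13) + i sin(17π/13)
= -0.5681 - 0.8230i


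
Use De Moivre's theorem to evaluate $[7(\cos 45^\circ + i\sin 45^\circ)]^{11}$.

By De Moivre: z^n = r^n(cos(nθ) + i sin(nθ))
= 7^11(cos(11*45°) + i sin(11*45°))
= 1977326743(cos 135° + i sin 135°)
= -1977326743*sqrt(2)/2 + (1977326743*sqrt(2)/2)i


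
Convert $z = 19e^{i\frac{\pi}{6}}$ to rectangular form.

a = r cos θ = 19 * sqrt(3)/2 = 19*sqrt(3)/2
b = r sin θ = 19 * 1/2 = 19/2
z = 19*sqrt(3)/2 + (19/2)i


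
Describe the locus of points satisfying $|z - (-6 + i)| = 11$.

|z - z0| = r describes a circle centered at z0 with radius r
Here z0 = -6 + i and r = 11
Locus: Circle centered at (-6, 1) with radius 11


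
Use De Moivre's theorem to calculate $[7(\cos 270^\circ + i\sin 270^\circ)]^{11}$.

By De Moivre: z^n = r^n(cos(nθ) + i sin(nθ))
= 7^11(cos(11*270°) + i sin(11*270°))
= 1977326743(cos 90° + i sin 90°)
= 1977326743i


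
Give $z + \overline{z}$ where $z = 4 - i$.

z + conjugate(z) = (a + bi) + (a - bi) = 2a
= 2 * 4 = 8


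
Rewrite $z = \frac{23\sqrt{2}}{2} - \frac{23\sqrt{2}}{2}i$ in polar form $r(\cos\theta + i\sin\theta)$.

r = |z| = sqrt(a^2 + b^2) = sqrt((23*sqrt(2)/2)^2 + (-23*sqrt(2)/2)^2) = sqrt(529/2 + 529/2) = sqrt(529) = 23
θ = arctan(b/a) = arctan(-16.2635/16.2635) (quadrant-adjusted) = 315°
z = 23(cos 315° + i sin 315°)


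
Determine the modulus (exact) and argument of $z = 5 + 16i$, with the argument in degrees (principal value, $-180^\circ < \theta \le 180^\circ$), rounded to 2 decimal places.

|z| = sqrt(5^2 + 16^2) = sqrt(281)
arg(z) = arctan(b/a) = arctan(16/5) (quadrant-adjusted) = 72.65°


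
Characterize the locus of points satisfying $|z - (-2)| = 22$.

|z - z0| = r describes a circle centered at z0 with radius r
Here z0 = -2 and r = 22
Locus: Circle centered at (-2, 0) with radius 22


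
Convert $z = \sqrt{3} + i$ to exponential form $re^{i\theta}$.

r = |z| = sqrt((sqrt(3))^2 + (1)^2) = sqrt(3 + 1) = sqrt(4) = 2
θ = arctan(b/a) = arctan(1/1.7321) (quadrant-adjusted) = 30° = π/6
z = 2e^(i*π/6)


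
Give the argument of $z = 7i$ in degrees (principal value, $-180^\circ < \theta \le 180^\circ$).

a = 0 and b > 0, so z lies on the positive imaginary axis: θ = 90°
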